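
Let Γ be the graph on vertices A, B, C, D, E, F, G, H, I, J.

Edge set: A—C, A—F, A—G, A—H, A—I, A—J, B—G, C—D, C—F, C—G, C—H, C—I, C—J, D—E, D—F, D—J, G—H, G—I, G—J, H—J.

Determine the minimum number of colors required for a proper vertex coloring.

5

A, C, G, H, J form a clique, so at least 5 colors are needed.
A valid assignment using 5 colors: A=blue, B=red, C=red, D=blue, E=red, F=green, G=green, H=purple, I=yellow, J=yellow. No two adjacent vertices share a color.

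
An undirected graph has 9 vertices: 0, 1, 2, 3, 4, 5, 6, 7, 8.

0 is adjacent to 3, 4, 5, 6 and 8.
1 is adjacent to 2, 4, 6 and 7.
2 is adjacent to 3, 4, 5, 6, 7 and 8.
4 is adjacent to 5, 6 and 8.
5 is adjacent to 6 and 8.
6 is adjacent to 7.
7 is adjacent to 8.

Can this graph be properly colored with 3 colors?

0, 4, 5, 8 are mutually adjacent (a clique of size 4), so at least 4 colors are needed.
So 3 colors are not enough.

No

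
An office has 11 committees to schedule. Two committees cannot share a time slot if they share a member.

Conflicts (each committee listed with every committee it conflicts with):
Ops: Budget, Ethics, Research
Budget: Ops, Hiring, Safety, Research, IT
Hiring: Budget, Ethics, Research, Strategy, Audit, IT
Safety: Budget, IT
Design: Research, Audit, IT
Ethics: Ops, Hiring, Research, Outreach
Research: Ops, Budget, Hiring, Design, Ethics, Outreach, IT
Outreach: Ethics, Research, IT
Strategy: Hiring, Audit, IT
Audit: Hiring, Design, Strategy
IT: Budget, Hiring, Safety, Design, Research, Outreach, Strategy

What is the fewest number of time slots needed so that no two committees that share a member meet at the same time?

Budget, Hiring, Research, IT are mutually in conflict, so at least 4 time slots are needed.
4 time slots suffice: Ops=3, Budget=4, Hiring=3, Safety=1, Design=3, Ethics=2, Research=1, Outreach=3, Strategy=4, Audit=1, IT=2. Every pair that conflicts lands in different time slots.

4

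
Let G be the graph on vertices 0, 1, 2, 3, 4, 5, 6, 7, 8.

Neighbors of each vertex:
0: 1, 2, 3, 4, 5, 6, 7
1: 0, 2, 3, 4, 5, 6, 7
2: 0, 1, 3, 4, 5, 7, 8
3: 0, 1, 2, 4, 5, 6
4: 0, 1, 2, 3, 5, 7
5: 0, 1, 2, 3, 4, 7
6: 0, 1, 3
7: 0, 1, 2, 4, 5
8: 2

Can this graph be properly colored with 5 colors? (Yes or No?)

0, 1, 2, 4, 5, 7 form a clique, so at least 6 colors are needed.
So 5 colors are not enough.

No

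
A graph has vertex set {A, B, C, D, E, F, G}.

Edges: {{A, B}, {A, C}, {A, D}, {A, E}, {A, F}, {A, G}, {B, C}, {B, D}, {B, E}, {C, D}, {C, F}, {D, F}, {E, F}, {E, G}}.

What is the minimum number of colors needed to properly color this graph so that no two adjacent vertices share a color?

4

A, B, C, D are mutually adjacent (a clique of size 4), so at least 4 colors are needed.
4 colors suffice: A=1, B=2, C=4, D=3, E=3, F=2, G=2. Every edge joins two different colors.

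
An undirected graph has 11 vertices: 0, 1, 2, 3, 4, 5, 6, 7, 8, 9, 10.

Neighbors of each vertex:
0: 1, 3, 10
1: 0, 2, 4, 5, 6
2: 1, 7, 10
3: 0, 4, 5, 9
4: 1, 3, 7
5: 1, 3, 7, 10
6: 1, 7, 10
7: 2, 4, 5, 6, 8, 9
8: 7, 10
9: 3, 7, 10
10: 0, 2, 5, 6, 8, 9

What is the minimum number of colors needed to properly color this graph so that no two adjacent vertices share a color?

7 and 9 are adjacent, so at least 2 colors are needed.
2 colors suffice: color red → {1, 3, 7, 10}; color blue → {0, 2, 4, 5, 6, 8, 9}. No two adjacent vertices share a color.

2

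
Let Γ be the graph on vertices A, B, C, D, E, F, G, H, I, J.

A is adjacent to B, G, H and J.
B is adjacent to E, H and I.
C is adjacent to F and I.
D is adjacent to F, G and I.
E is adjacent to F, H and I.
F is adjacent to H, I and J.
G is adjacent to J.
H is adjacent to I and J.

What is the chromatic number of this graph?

4

B, E, H, I are pairwise adjacent (a clique of size 4), so at least 4 colors are needed.
A valid assignment using 4 colors: A=yellow, B=blue, C=green, D=green, E=yellow, F=blue, G=blue, H=green, I=red, J=red. No two adjacent vertices share a color.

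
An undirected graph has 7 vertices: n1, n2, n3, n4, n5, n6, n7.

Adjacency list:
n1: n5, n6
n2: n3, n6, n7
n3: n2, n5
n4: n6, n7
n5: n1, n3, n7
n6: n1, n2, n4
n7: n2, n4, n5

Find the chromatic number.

3

The cycle n3-n5-n1-n6-n2-n3 has odd length 5, so it cannot be 2-colored; at least 3 colors are needed.
One proper 3-coloring: n1=3, n2=1, n3=2, n4=1, n5=1, n6=2, n7=2. Every edge joins two different colors.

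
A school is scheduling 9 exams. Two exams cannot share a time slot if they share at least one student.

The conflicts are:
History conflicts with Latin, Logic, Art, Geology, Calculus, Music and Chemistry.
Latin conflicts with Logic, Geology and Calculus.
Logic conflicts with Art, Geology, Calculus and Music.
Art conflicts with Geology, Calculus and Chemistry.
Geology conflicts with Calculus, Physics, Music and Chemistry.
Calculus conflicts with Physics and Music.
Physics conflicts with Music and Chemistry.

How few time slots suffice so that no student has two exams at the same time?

History, Latin, Logic, Geology, Calculus all conflict with each other, so at least 5 time slots are needed.
5 time slots suffice: time slot 1 → {Geology}; time slot 2 → {Calculus, Chemistry}; time slot 3 → {History, Physics}; time slot 4 → {Logic}; time slot 5 → {Latin, Art, Music}. Every pair that conflicts lands in different time slots.

5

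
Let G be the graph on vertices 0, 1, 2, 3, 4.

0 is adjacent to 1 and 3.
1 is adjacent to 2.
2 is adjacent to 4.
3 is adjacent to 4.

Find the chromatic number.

The cycle 3-0-1-2-4-3 has odd length 5, so it cannot be 2-colored; at least 3 colors are needed.
3 colors suffice: color red → {1, 3}; color blue → {0, 2}; color green → {4}. Every edge joins two different colors.

3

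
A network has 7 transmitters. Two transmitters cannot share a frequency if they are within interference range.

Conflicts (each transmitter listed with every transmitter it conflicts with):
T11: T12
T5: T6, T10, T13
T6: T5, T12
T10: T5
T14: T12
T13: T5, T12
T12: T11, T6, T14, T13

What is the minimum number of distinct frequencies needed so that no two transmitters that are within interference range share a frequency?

T13 and T12 conflict, so at least 2 frequencies are needed.
2 frequencies suffice: frequency 1 → {T5, T12}; frequency 2 → {T11, T6, T10, T14, T13}. No two conflicting transmitters share a frequency.

2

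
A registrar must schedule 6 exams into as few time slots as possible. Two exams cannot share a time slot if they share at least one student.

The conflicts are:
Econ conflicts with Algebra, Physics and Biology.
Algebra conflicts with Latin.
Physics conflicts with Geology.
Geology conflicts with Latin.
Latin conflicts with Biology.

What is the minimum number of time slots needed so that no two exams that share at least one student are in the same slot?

3

The cycle Econ-Physics-Geology-Latin-Algebra-Econ has odd length 5, so it cannot be 2-colored; at least 3 time slots are needed.
Using 3 time slots: Econ=1, Algebra=2, Physics=3, Geology=2, Latin=1, Biology=2. Each listed conflict is separated.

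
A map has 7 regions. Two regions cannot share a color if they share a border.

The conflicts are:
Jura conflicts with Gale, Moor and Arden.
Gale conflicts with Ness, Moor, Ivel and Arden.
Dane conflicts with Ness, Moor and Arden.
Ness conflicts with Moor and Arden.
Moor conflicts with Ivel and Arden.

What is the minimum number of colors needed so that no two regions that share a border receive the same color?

4

Jura, Gale, Moor, Arden pairwise conflict, so at least 4 colors are needed.
A valid assignment using 4 colors: Jura=4, Gale=2, Dane=2, Ness=4, Moor=1, Ivel=3, Arden=3. Every pair that conflicts lands in different colors.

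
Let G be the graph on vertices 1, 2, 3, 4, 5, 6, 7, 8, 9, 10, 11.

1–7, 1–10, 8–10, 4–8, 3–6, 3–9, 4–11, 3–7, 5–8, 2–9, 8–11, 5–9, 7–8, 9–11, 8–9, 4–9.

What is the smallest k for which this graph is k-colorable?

4, 8, 9, 11 form a clique, so at least 4 colors are needed.
4 colors suffice: color a → {6, 7, 9, 10}; color b → {1, 2, 3, 8}; color c → {4, 5}; color d → {11}. Every edge joins two different colors.

4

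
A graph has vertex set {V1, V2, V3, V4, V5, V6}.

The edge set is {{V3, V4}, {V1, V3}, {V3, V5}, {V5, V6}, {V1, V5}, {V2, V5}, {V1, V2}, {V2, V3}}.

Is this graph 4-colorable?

Yes

The chromatic number is 4. V1, V2, V3, V5 are pairwise adjacent (a clique of size 4), so at least 4 colors are needed.
4 colors suffice: color red → {V3, V6}; color blue → {V4, V5}; color green → {V2}; color yellow → {V1}.
That is already a proper 4-coloring.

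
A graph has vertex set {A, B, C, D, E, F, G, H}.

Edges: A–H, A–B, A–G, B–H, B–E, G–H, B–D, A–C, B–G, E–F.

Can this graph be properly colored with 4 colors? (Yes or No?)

The chromatic number is 4. A, B, G, H form a clique, so at least 4 colors are needed.
A valid assignment using 4 colors: A=blue, B=red, C=red, D=blue, E=blue, F=red, G=green, H=yellow.
That is already a proper 4-coloring.

Yes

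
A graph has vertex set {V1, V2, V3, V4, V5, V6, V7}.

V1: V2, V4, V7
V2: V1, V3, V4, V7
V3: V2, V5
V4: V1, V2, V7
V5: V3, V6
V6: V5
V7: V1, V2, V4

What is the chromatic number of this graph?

V1, V2, V4, V7 form a clique, so at least 4 colors are needed.
4 colors suffice: color red → {V2, V5}; color blue → {V3, V4, V6}; color green → {V1}; color yellow → {V7}. No two adjacent vertices share a color.

4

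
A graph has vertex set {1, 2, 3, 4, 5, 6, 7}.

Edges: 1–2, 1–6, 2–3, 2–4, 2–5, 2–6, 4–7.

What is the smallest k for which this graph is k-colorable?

3

1, 2, 6 are pairwise adjacent, so at least 3 colors are needed.
A valid assignment using 3 colors: 1=c, 2=a, 3=b, 4=b, 5=b, 6=b, 7=a. Each edge has distinct colors on its endpoints.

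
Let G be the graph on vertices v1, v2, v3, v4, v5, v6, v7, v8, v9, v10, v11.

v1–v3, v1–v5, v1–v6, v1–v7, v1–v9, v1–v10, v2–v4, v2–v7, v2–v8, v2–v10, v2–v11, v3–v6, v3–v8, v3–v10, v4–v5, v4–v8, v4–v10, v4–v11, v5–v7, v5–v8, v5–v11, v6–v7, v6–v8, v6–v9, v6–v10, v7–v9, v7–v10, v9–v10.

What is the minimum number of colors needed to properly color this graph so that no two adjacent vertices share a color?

v1, v6, v7, v9, v10 are pairwise adjacent (a clique of size 5), so at least 5 colors are needed.
5 colors suffice: color 1 → {v8, v10, v11}; color 2 → {v2, v5, v6}; color 3 → {v1, v4}; color 4 → {v3, v7}; color 5 → {v9}. Each edge has distinct colors on its endpoints.

5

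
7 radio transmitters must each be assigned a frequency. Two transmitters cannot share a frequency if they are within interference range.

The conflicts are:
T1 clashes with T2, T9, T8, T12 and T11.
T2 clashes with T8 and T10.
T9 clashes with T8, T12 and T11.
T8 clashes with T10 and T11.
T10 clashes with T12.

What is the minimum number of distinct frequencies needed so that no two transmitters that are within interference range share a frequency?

T1, T9, T8, T11 are mutually in conflict, so at least 4 frequencies are needed.
4 frequencies suffice: frequency 1 → {T1, T10}; frequency 2 → {T8, T12}; frequency 3 → {T2, T9}; frequency 4 → {T11}. Each listed conflict is separated.

4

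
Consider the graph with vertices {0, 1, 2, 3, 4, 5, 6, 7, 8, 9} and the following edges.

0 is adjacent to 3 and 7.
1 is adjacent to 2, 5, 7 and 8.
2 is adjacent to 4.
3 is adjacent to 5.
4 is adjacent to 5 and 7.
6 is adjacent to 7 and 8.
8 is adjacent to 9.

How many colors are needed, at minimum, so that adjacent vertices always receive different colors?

3

The cycle 3-5-1-7-0-3 has odd length 5, so it cannot be 2-colored; at least 3 colors are needed.
One proper 3-coloring: 0=green, 1=red, 2=blue, 3=red, 4=red, 5=blue, 6=red, 7=blue, 8=blue, 9=red. Every edge joins two different colors.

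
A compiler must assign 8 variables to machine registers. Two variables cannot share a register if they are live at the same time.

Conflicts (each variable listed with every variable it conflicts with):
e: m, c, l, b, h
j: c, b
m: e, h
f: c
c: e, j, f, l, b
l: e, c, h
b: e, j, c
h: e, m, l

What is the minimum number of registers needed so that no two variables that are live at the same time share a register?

3

j, c, b all conflict with each other, so at least 3 registers are needed.
A valid assignment using 3 registers: e=2, j=2, m=3, f=2, c=1, l=3, b=3, h=1. Each listed conflict is separated.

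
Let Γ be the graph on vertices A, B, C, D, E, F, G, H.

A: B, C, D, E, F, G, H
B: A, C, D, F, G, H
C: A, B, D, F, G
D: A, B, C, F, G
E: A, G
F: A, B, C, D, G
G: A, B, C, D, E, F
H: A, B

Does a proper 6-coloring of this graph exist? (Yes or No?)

Yes

The chromatic number is 6. A, B, C, D, F, G form a clique, so at least 6 colors are needed.
6 colors suffice: color 1 → {A}; color 2 → {G, H}; color 3 → {B, E}; color 4 → {F}; color 5 → {C}; color 6 → {D}.
That is already a proper 6-coloring.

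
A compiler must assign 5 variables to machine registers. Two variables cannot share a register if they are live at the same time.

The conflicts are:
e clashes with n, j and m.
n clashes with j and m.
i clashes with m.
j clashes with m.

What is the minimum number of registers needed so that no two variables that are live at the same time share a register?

e, n, j, m pairwise conflict, so at least 4 registers are needed.
4 registers suffice: register 1 → {m}; register 2 → {n, i}; register 3 → {j}; register 4 → {e}. No two conflicting variables share a register.

4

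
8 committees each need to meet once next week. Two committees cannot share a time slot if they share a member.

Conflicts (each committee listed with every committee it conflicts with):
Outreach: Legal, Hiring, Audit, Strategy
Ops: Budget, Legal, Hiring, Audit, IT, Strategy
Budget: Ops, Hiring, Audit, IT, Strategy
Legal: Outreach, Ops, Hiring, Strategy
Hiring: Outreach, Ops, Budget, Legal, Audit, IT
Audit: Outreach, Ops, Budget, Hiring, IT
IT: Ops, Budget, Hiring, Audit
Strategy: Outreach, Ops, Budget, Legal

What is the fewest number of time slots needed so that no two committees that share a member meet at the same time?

Ops, Budget, Hiring, Audit, IT are mutually in conflict, so at least 5 time slots are needed.
A valid assignment using 5 time slots: Outreach=1, Ops=1, Budget=3, Legal=3, Hiring=2, Audit=4, IT=5, Strategy=2. No two conflicting committees share a time slot.

5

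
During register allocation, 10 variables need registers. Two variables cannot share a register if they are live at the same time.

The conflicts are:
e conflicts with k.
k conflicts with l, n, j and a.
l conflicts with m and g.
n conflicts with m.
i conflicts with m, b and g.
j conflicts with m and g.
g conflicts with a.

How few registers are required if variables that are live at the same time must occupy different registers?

2

j and g conflict, so at least 2 registers are needed.
Using 2 registers: e=2, k=1, l=2, n=2, i=2, j=2, m=1, b=1, g=1, a=2. No two conflicting variables share a register.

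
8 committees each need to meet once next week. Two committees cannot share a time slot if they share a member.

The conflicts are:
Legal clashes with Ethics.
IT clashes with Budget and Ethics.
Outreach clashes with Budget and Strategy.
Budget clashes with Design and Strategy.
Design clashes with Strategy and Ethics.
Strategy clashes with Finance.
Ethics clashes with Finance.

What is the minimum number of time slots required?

Budget, Design, Strategy are mutually in conflict, so at least 3 time slots are needed.
Using 3 time slots: Legal=2, IT=3, Outreach=3, Budget=2, Design=3, Strategy=1, Ethics=1, Finance=2. Every pair that conflicts lands in different time slots.

3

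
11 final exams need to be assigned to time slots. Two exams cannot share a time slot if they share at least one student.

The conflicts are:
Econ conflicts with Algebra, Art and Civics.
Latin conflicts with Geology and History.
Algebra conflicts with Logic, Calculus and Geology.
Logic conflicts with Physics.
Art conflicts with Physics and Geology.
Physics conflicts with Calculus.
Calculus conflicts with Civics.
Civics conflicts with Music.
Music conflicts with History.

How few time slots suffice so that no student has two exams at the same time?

The cycle Art-Econ-Civics-Calculus-Physics-Art has odd length 5, so it cannot be 2-colored; at least 3 time slots are needed.
3 time slots suffice: time slot 1 → {Latin, Algebra, Art, Civics}; time slot 2 → {Econ, Logic, Calculus, Music, Geology}; time slot 3 → {Physics, History}. Every pair that conflicts lands in different time slots.

3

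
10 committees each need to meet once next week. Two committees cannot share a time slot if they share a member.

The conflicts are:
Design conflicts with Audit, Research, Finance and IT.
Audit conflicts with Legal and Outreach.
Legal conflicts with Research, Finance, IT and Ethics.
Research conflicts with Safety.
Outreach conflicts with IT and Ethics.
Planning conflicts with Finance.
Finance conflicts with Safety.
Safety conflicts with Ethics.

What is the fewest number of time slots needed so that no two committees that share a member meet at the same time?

Design and Finance conflict, so at least 2 time slots are needed.
2 time slots suffice: time slot 1 → {Design, Legal, Outreach, Planning, Safety}; time slot 2 → {Audit, Research, Finance, IT, Ethics}. Each listed conflict is separated.

2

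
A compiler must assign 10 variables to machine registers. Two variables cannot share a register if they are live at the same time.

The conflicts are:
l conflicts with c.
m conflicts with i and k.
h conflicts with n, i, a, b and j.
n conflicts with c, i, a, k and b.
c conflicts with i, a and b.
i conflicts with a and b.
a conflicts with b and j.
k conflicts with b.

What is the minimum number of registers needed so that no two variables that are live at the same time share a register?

5

h, n, i, a, b all conflict with each other, so at least 5 registers are needed.
5 registers suffice: register 1 → {l, a, k}; register 2 → {m, n, j}; register 3 → {i}; register 4 → {b}; register 5 → {h, c}. Every pair that conflicts lands in different registers.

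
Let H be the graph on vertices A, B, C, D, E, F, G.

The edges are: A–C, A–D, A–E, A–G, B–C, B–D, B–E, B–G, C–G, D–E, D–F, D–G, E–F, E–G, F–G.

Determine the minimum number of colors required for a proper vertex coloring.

4

B, D, E, G form a clique, so at least 4 colors are needed.
4 colors suffice: color 1 → {G}; color 2 → {C, E}; color 3 → {D}; color 4 → {A, B, F}. Each edge has distinct colors on its endpoints.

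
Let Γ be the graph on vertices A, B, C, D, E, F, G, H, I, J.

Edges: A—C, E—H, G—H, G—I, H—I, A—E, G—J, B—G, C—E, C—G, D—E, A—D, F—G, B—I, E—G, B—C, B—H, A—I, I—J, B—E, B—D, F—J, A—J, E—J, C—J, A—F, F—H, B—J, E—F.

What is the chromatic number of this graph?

B, C, E, G, J are pairwise adjacent (a clique of size 5), so at least 5 colors are needed.
A valid assignment using 5 colors: A=2, B=2, C=5, D=3, E=1, F=5, G=4, H=3, I=1, J=3. Every edge joins two different colors.

5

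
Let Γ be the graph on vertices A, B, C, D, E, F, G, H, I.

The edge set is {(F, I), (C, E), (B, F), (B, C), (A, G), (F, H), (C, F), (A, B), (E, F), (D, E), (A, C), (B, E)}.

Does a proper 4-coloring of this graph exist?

The chromatic number is 4. B, C, E, F are pairwise adjacent (a clique of size 4), so at least 4 colors are needed.
A valid assignment using 4 colors: A=1, B=4, C=2, D=1, E=3, F=1, G=2, H=2, I=2.
That is already a proper 4-coloring.

Yes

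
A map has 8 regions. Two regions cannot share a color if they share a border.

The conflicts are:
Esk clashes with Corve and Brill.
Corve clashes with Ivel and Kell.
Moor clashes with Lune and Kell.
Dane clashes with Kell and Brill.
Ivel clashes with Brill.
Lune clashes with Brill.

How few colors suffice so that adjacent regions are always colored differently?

The cycle Dane-Kell-Moor-Lune-Brill-Dane has odd length 5, so it cannot be 2-colored; at least 3 colors are needed.
3 colors suffice: color 1 → {Kell, Brill}; color 2 → {Corve, Moor, Dane}; color 3 → {Esk, Ivel, Lune}. Every pair that conflicts lands in different colors.

3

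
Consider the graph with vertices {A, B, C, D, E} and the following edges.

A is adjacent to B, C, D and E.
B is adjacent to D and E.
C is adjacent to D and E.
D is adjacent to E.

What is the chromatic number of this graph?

4

A, B, D, E are pairwise adjacent (a clique of size 4), so at least 4 colors are needed.
One proper 4-coloring: A=3, B=4, C=4, D=1, E=2. Each edge has distinct colors on its endpoints.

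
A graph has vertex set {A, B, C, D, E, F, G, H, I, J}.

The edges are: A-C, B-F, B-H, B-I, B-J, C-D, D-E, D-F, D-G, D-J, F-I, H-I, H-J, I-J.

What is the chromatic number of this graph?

4

B, H, I, J are mutually adjacent (a clique of size 4), so at least 4 colors are needed.
One proper 4-coloring: A=1, B=1, C=2, D=1, E=2, F=2, G=2, H=4, I=3, J=2. Every edge joins two different colors.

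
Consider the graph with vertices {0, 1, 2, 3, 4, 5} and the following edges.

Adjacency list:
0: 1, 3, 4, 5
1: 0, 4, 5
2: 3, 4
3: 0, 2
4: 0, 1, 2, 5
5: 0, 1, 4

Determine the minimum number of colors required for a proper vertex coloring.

0, 1, 4, 5 form a clique, so at least 4 colors are needed.
A valid assignment using 4 colors: 0=b, 1=d, 2=b, 3=a, 4=a, 5=c. Each edge has distinct colors on its endpoints.

4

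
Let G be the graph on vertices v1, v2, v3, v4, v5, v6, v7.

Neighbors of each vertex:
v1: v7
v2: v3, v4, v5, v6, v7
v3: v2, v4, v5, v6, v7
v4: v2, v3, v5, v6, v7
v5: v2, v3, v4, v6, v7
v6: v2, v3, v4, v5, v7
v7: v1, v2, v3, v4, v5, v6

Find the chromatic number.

6

v2, v3, v4, v5, v6, v7 are pairwise adjacent (a clique of size 6), so at least 6 colors are needed.
6 colors suffice: v1=2, v2=4, v3=3, v4=2, v5=6, v6=5, v7=1. Every edge joins two different colors.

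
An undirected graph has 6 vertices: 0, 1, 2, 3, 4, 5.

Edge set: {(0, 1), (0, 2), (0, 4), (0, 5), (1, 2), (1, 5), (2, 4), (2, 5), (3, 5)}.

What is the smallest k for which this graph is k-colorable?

0, 1, 2, 5 are pairwise adjacent (a clique of size 4), so at least 4 colors are needed.
4 colors suffice: color a → {4, 5}; color b → {0, 3}; color c → {2}; color d → {1}. Every edge joins two different colors.

4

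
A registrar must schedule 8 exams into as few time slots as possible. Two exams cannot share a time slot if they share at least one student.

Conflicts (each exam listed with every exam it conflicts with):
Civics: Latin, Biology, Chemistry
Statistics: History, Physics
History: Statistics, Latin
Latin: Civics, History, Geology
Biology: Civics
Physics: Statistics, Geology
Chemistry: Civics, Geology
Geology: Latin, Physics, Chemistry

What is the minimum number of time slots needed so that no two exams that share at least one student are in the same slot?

3

The cycle Geology-Physics-Statistics-History-Latin-Geology has odd length 5, so it cannot be 2-colored; at least 3 time slots are needed.
Using 3 time slots: Civics=2, Statistics=1, History=2, Latin=1, Biology=1, Physics=3, Chemistry=1, Geology=2. No two conflicting exams share a time slot.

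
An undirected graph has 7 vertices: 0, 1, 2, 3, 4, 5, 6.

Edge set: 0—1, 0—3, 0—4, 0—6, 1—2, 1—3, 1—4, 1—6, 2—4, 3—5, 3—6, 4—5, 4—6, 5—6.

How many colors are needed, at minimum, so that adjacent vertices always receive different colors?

0, 1, 3, 6 are mutually adjacent (a clique of size 4), so at least 4 colors are needed.
4 colors suffice: color red → {1, 5}; color blue → {2, 6}; color green → {3, 4}; color yellow → {0}. No two adjacent vertices share a color.

4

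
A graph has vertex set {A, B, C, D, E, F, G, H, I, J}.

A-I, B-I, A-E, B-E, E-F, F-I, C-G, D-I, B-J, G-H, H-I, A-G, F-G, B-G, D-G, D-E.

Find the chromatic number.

C and G are adjacent, so at least 2 colors are needed.
2 colors suffice: color 1 → {E, G, I, J}; color 2 → {A, B, C, D, F, H}. Each edge has distinct colors on its endpoints.

2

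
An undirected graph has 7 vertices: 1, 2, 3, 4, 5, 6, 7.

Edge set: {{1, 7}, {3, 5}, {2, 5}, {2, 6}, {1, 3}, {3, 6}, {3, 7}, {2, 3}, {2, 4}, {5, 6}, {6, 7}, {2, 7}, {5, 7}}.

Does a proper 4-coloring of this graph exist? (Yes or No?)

2, 3, 5, 6, 7 form a clique, so at least 5 colors are needed.
So 4 colors are not enough.

No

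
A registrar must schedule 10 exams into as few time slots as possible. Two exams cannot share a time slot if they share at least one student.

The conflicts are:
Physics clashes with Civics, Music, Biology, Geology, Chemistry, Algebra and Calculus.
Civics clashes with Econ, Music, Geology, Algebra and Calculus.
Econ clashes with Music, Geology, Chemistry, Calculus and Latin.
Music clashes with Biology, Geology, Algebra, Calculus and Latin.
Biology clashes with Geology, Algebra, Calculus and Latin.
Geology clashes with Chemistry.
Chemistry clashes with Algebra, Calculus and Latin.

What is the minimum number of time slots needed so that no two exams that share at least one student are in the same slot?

4

Physics, Music, Biology, Algebra all conflict with each other, so at least 4 time slots are needed.
A valid assignment using 4 time slots: Physics=2, Civics=3, Econ=2, Music=1, Biology=3, Geology=4, Chemistry=1, Algebra=4, Calculus=4, Latin=4. No two conflicting exams share a time slot.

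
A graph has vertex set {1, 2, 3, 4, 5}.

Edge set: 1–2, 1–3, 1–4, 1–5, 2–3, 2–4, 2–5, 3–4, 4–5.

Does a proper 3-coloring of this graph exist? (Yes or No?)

1, 2, 4, 5 are pairwise adjacent (a clique of size 4), so at least 4 colors are needed.
So 3 colors are not enough.

No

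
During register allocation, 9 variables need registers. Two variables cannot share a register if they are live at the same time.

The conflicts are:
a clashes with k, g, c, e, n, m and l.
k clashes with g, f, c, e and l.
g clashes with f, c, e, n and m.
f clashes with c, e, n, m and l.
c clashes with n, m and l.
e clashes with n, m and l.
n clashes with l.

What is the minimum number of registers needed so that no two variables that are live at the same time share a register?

4

a, k, g, c are mutually in conflict, so at least 4 registers are needed.
4 registers suffice: register 1 → {c, e}; register 2 → {g, l}; register 3 → {a, f}; register 4 → {k, n, m}. Each listed conflict is separated.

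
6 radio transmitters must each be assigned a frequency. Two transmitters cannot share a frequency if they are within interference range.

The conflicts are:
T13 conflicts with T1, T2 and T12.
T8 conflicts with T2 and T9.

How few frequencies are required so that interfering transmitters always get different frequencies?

2

T8 and T9 conflict, so at least 2 frequencies are needed.
2 frequencies suffice: T13=1, T8=1, T1=2, T2=2, T12=2, T9=2. Every pair that conflicts lands in different frequencies.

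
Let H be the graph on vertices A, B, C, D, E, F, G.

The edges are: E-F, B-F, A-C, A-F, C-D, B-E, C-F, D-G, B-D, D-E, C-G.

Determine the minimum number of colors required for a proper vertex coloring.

3

B, D, E are pairwise adjacent, so at least 3 colors are needed.
3 colors suffice: color red → {C, E}; color blue → {D, F}; color green → {A, B, G}. No two adjacent vertices share a color.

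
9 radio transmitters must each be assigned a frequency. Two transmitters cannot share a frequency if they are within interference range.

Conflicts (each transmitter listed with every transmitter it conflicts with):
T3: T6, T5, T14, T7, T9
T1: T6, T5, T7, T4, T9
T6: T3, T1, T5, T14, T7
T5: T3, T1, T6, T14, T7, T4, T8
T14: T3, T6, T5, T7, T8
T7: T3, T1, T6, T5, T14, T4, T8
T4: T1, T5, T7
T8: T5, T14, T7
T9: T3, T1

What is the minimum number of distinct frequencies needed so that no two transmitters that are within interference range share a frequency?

T3, T6, T5, T14, T7 all conflict with each other, so at least 5 frequencies are needed.
A valid assignment using 5 frequencies: T3=5, T1=3, T6=4, T5=1, T14=3, T7=2, T4=4, T8=4, T9=1. No two conflicting transmitters share a frequency.

5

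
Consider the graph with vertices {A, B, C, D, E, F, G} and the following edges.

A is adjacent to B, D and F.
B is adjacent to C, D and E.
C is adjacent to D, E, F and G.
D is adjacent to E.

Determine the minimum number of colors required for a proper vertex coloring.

B, C, D, E are pairwise adjacent (a clique of size 4), so at least 4 colors are needed.
4 colors suffice: color 1 → {A, C}; color 2 → {D, F, G}; color 3 → {B}; color 4 → {E}. Every edge joins two different colors.

4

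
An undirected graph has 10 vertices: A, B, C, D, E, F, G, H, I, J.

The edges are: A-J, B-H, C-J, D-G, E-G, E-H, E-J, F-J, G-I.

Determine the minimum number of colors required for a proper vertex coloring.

B and H are adjacent, so at least 2 colors are needed.
One proper 2-coloring: A=blue, B=blue, C=blue, D=blue, E=blue, F=blue, G=red, H=red, I=blue, J=red. Every edge joins two different colors.

2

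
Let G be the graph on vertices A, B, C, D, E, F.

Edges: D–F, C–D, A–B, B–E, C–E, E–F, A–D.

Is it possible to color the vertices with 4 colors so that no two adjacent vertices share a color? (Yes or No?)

Yes

The chromatic number is 3. The cycle B-E-C-D-A-B has odd length 5, so it cannot be 2-colored; at least 3 colors are needed.
A valid assignment using 3 colors: A=blue, B=green, C=blue, D=red, E=red, F=blue.
Since 4 ≥ 3, a proper 4-coloring certainly exists.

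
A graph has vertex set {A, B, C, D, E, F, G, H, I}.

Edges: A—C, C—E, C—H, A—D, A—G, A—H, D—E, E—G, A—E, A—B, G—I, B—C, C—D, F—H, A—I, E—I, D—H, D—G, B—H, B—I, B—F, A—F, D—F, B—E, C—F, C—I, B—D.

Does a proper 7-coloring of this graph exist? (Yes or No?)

Yes

The chromatic number is 6. A, B, C, D, F, H are mutually adjacent (a clique of size 6), so at least 6 colors are needed.
One proper 6-coloring: A=1, B=3, C=4, D=2, E=5, F=5, G=3, H=6, I=2.
Since 7 ≥ 6, a proper 7-coloring certainly exists.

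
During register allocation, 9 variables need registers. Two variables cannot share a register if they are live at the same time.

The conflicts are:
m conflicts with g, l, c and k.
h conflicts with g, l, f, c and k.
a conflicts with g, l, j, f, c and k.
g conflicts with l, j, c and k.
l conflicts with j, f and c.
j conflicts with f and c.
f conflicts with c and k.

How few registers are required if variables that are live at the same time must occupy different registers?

a, g, l, j, c pairwise conflict, so at least 5 registers are needed.
5 registers suffice: register 1 → {l, k}; register 2 → {c}; register 3 → {g, f}; register 4 → {m, h, a}; register 5 → {j}. Each listed conflict is separated.

5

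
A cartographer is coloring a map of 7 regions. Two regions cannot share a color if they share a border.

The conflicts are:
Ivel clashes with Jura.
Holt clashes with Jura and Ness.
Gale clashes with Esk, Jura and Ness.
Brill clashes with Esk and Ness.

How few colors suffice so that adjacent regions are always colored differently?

2

Brill and Esk conflict, so at least 2 colors are needed.
2 colors suffice: color 1 → {Esk, Jura, Ness}; color 2 → {Ivel, Holt, Gale, Brill}. Every pair that conflicts lands in different colors.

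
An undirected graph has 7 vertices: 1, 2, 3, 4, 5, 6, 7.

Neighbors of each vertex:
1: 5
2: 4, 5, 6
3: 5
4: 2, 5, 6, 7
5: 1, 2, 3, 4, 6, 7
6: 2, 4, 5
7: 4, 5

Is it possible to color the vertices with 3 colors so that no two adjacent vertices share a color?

2, 4, 5, 6 are mutually adjacent (a clique of size 4), so at least 4 colors are needed.
So 3 colors are not enough.

No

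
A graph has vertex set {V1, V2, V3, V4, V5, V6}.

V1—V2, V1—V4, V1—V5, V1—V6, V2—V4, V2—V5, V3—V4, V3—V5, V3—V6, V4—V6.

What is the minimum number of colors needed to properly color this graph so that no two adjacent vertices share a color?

V1, V2, V5 are mutually adjacent, so at least 3 colors are needed.
A valid assignment using 3 colors: V1=1, V2=3, V3=1, V4=2, V5=2, V6=3. No two adjacent vertices share a color.

3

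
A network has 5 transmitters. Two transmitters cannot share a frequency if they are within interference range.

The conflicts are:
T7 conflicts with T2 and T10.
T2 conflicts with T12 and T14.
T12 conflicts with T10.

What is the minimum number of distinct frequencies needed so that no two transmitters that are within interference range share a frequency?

2

T2 and T12 conflict, so at least 2 frequencies are needed.
2 frequencies suffice: frequency 1 → {T2, T10}; frequency 2 → {T7, T12, T14}. No two conflicting transmitters share a frequency.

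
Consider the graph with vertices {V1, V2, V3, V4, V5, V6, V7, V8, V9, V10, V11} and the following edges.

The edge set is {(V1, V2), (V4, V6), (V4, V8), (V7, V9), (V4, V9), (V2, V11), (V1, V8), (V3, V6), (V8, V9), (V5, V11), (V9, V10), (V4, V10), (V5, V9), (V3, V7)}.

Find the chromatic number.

3

V4, V9, V10 are pairwise adjacent, so at least 3 colors are needed.
3 colors suffice: V1=blue, V2=red, V3=green, V4=blue, V5=blue, V6=red, V7=blue, V8=green, V9=red, V10=green, V11=green. Each edge has distinct colors on its endpoints.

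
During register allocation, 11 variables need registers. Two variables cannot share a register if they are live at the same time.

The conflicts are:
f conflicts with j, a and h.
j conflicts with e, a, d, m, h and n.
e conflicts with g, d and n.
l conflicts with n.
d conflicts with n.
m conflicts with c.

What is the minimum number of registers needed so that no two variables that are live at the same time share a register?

4

j, e, d, n all conflict with each other, so at least 4 registers are needed.
4 registers suffice: f=2, j=1, e=2, l=1, g=1, a=3, d=4, m=2, h=3, c=1, n=3. Every pair that conflicts lands in different registers.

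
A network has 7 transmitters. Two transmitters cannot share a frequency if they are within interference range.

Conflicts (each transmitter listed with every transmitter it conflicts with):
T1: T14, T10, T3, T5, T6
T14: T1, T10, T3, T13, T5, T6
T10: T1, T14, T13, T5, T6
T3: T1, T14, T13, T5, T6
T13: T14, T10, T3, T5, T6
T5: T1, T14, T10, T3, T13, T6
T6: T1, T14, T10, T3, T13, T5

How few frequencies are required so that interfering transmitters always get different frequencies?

5

T14, T3, T13, T5, T6 are mutually in conflict, so at least 5 frequencies are needed.
Using 5 frequencies: T1=4, T14=2, T10=5, T3=5, T13=4, T5=1, T6=3. Every pair that conflicts lands in different frequencies.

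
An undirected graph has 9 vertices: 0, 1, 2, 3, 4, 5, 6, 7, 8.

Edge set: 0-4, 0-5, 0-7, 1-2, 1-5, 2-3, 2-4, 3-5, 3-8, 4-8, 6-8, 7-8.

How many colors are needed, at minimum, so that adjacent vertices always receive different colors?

3

The cycle 5-3-2-4-0-5 has odd length 5, so it cannot be 2-colored; at least 3 colors are needed.
One proper 3-coloring: 0=b, 1=b, 2=a, 3=b, 4=c, 5=a, 6=b, 7=c, 8=a. No two adjacent vertices share a color.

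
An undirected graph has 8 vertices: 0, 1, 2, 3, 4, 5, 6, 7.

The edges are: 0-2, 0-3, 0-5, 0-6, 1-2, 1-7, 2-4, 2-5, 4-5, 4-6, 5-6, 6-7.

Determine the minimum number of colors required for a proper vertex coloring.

0, 5, 6 are pairwise adjacent, so at least 3 colors are needed.
3 colors suffice: color a → {1, 3, 5}; color b → {2, 6}; color c → {0, 4, 7}. Every edge joins two different colors.

3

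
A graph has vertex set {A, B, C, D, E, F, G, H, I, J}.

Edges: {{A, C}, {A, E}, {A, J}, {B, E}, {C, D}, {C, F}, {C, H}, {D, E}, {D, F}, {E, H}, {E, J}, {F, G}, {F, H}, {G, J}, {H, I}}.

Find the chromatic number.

C, F, H are pairwise adjacent, so at least 3 colors are needed.
A valid assignment using 3 colors: A=2, B=2, C=3, D=2, E=1, F=1, G=2, H=2, I=1, J=3. No two adjacent vertices share a color.

3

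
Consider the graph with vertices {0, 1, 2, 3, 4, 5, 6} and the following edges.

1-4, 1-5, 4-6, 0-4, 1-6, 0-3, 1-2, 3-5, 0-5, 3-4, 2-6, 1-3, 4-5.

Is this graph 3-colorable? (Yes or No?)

No

0, 3, 4, 5 form a clique, so at least 4 colors are needed.
So 3 colors are not enough.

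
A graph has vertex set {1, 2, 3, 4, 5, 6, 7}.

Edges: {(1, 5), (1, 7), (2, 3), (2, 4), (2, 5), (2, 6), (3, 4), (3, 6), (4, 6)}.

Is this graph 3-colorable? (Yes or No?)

No

2, 3, 4, 6 form a clique, so at least 4 colors are needed.
So 3 colors are not enough.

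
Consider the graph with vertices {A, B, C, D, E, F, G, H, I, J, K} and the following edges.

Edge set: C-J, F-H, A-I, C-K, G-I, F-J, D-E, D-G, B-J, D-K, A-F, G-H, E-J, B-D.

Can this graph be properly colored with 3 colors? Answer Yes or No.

The chromatic number is 3. The cycle A-I-G-H-F-A has odd length 5, so it cannot be 2-colored; at least 3 colors are needed.
A valid assignment using 3 colors: A=3, B=2, C=2, D=1, E=2, F=2, G=2, H=1, I=1, J=1, K=3.
That is already a proper 3-coloring.

Yes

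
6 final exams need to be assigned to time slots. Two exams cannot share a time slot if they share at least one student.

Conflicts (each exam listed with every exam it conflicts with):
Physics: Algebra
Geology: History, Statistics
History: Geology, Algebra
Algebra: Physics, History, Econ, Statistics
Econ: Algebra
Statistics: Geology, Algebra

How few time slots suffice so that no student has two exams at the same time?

Algebra and Econ conflict, so at least 2 time slots are needed.
2 time slots suffice: time slot 1 → {Geology, Algebra}; time slot 2 → {Physics, History, Econ, Statistics}. No two conflicting exams share a time slot.

2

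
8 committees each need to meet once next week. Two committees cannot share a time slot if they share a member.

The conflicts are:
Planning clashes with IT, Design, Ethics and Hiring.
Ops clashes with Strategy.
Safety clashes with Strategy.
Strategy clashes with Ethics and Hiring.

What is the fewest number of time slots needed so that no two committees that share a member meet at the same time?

2

Planning and Ethics conflict, so at least 2 time slots are needed.
A valid assignment using 2 time slots: Planning=1, Ops=2, IT=2, Design=2, Safety=2, Strategy=1, Ethics=2, Hiring=2. Every pair that conflicts lands in different time slots.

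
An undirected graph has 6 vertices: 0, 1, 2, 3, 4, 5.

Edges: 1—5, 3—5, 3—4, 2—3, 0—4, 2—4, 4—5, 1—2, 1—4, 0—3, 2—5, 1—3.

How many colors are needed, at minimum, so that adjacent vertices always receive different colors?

5

1, 2, 3, 4, 5 are pairwise adjacent (a clique of size 5), so at least 5 colors are needed.
A valid assignment using 5 colors: 0=c, 1=c, 2=e, 3=a, 4=b, 5=d. Each edge has distinct colors on its endpoints.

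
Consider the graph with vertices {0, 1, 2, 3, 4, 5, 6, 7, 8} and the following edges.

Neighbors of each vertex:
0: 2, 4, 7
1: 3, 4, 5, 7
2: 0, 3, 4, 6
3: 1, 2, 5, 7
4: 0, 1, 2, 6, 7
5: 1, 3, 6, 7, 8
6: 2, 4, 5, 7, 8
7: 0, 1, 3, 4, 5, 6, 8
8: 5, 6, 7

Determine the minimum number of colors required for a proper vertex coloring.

4

1, 3, 5, 7 are mutually adjacent (a clique of size 4), so at least 4 colors are needed.
4 colors suffice: 0=c, 1=c, 2=a, 3=d, 4=b, 5=b, 6=c, 7=a, 8=d. Every edge joins two different colors.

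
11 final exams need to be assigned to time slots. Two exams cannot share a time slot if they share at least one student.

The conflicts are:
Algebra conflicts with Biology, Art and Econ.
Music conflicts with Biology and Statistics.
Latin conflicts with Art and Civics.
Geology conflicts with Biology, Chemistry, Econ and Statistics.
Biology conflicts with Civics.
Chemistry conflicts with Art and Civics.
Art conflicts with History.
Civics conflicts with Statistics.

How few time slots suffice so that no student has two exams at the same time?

The cycle Civics-Latin-Art-Algebra-Biology-Civics has odd length 5, so it cannot be 2-colored; at least 3 time slots are needed.
Using 3 time slots: Algebra=2, Music=2, Latin=3, Geology=2, Biology=1, Chemistry=3, Art=1, History=2, Econ=1, Civics=2, Statistics=1. Every pair that conflicts lands in different time slots.

3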